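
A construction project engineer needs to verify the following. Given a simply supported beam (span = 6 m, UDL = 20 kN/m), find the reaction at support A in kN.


Total load = w * L = 20 * 6 = 120 kN
By symmetry, each reaction R = total / 2 = 120 / 2 = 60.0 kN

60.0 kN


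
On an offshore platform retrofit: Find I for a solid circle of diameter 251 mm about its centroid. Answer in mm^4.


r = d / 2 = 251 / 2 = 125.5 mm
I = pi * r^4 / 4 = pi * 125.5^4 / 4
= 194834016.97 mm^4

194834016.97 mm^4


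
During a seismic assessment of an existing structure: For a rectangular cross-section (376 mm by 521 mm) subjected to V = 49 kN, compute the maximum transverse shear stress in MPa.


A = b * h = 376 * 521 = 195896 mm^2
V = 49 kN = 49000.0 N
tau_max = 1.5 * V / A = 1.5 * 49000.0 / 195896
= 0.3752 MPa

0.3752 MPa


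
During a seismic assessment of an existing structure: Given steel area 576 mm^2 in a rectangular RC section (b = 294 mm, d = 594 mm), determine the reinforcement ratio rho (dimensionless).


rho = As / (b * d)
= 576 / (294 * 594)
= 576 / 174636
= 0.003298 (dimensionless)

0.003298 (dimensionless)


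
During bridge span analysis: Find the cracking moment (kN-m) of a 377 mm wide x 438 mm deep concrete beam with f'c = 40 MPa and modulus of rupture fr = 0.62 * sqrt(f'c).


fr = 0.62 * sqrt(40) = 0.62 * 6.3246 = 3.9212 MPa
I = 377 * 438^3 / 12 = 2639869362.0 mm^4
y_t = 219.0 mm
M_cr = fr * I / y_t = 3.9212 * 2639869362.0 / 219.0 N-mm
= 47.2672 kN-m

47.2672 kN-m


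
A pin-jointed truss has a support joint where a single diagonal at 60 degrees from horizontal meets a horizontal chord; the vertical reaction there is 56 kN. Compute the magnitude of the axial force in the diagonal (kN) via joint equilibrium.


At the joint, only the diagonal has a vertical component, so vertical equilibrium gives:
F * sin(60) = 56
F = 56 / sin(60)
= 56 / 0.866025
= 64.66 kN

64.66 kN


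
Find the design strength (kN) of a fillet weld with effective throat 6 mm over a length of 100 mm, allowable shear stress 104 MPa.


Strength = throat * length * allowable stress
= 6 * 100 * 104 N
= 62400 N
= 62.4 kN

62.4 kN


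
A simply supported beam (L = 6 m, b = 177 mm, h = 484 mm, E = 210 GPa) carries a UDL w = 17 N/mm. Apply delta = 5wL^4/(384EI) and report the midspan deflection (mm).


I = 177 * 484^3 / 12 = 1672353584.0 mm^4
L = 6000.0 mm, w = 17 N/mm, E = 210000.0 MPa
delta = 5 * w * L^4 / (384 * E * I)
= 5 * 17 * 6000.0^4 / (384 * 210000.0 * 1672353584.0)
= 0.8169 mm

0.8169 mm


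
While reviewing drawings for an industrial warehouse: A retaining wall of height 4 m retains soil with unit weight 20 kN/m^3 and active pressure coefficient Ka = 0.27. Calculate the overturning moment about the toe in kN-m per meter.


Pa = 0.5 * Ka * gamma * H^2
= 0.5 * 0.27 * 20 * 4^2
= 43.2 kN/m
Arm = H / 3 = 4 / 3 = 1.3333 m
Mo = Pa * arm = Pa * H / 3 = 43.2 * 4 / 3 = 57.6 kN-m/m

57.6 kN-m/m


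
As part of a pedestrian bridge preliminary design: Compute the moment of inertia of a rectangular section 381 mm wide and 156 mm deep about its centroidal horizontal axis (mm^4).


I = b * h^3 / 12
= 381 * 156^3 / 12
= 381 * 3796416 / 12
= 120536208.0 mm^4

120536208.0 mm^4


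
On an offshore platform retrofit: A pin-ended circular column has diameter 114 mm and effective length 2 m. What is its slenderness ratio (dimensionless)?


Radius of gyration r = d / 4 = 114 / 4 = 28.5 mm
L_eff = 2000.0 mm
Slenderness ratio = L / r = 2000.0 / 28.5 = 70.18 (dimensionless)

70.18 (dimensionless)


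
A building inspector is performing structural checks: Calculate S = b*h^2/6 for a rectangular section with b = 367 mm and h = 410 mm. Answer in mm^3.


S = b * h^2 / 6
= 367 * 410^2 / 6
= 367 * 168100 / 6
= 10282116.67 mm^3

10282116.67 mm^3


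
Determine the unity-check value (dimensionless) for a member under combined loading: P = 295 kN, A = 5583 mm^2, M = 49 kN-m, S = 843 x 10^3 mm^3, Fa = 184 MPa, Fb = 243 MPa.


f_a = P / A = 295000.0 / 5583 = 52.839 MPa
f_b = M / S = 49000000.0 / 843000.0 = 58.1257 MPa
Ratio = f_a / Fa + f_b / Fb
= 52.839 / 184 + 58.1257 / 243
= 0.5264 (dimensionless)

0.5264 (dimensionless)


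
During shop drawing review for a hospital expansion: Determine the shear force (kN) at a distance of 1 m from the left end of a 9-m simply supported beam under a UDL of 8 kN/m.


R_A = w * L / 2 = 8 * 9 / 2 = 36.0 kN
V(x) = R_A - w * x = 36.0 - 8 * 1
= 28.0 kN

28.0 kN


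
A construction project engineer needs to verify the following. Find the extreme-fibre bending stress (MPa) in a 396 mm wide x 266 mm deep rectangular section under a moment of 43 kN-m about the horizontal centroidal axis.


I = b * h^3 / 12 = 396 * 266^3 / 12 = 621096168.0 mm^4
y = h / 2 = 266 / 2 = 133.0 mm
M = 43 kN-m = 43000000.0 N-mm
sigma = M * y / I = 43000000.0 * 133.0 / 621096168.0
= 9.21 MPa

9.21 MPa


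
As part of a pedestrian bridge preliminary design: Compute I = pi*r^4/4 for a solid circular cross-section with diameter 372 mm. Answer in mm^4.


r = d / 2 = 372 / 2 = 186.0 mm
I = pi * r^4 / 4 = pi * 186.0^4 / 4
= 940029879.65 mm^4

940029879.65 mm^4


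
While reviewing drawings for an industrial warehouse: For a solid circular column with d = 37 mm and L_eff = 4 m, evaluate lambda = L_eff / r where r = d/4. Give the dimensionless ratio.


Radius of gyration r = d / 4 = 37 / 4 = 9.25 mm
L_eff = 4000.0 mm
Slenderness ratio = L / r = 4000.0 / 9.25 = 432.43 (dimensionless)

432.43 (dimensionless)


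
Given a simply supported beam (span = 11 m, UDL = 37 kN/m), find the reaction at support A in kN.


Total load = w * L = 37 * 11 = 407 kN
By symmetry, each reaction R = total / 2 = 407 / 2 = 203.5 kN

203.5 kN


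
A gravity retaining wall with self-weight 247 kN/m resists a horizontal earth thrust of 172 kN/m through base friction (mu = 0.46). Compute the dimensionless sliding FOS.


Resisting force = mu * W = 0.46 * 247 = 113.62 kN/m
FOS = Resisting / Driving = 113.62 / 172
= 0.6606 (dimensionless)

0.6606 (dimensionless)


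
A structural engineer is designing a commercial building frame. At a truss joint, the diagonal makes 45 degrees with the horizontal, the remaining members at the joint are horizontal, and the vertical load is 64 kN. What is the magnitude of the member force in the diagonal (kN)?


At the joint, only the diagonal has a vertical component, so vertical equilibrium gives:
F * sin(45) = 64
F = 64 / sin(45)
= 64 / 0.707107
= 90.51 kN

90.51 kN


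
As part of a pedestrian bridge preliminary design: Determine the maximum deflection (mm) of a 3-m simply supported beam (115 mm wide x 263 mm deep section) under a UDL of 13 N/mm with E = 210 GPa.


I = 115 * 263^3 / 12 = 174334700.42 mm^4
L = 3000.0 mm, w = 13 N/mm, E = 210000.0 MPa
delta = 5 * w * L^4 / (384 * E * I)
= 5 * 13 * 3000.0^4 / (384 * 210000.0 * 174334700.42)
= 0.3745 mm

0.3745 mm


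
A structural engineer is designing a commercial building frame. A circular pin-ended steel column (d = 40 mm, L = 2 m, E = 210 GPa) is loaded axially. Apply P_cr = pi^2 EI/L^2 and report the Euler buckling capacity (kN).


I = pi * d^4 / 64 = 125663.71 mm^4
L = 2000.0 mm
P_cr = pi^2 * E * I / L^2
= 9.8696 * 210000.0 * 125663.71 / 2000.0^2
= 65113.18 N = 65.1132 kN

65.1132 kN


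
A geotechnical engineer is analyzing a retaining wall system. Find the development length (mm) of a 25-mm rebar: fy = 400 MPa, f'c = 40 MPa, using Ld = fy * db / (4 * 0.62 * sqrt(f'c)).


Ld = (fy * db) / (4 * 0.62 * sqrt(f'c))
= (400 * 25) / (4 * 0.62 * sqrt(40))
= 10000 / 15.6849
= 637.56 mm

637.56 mm


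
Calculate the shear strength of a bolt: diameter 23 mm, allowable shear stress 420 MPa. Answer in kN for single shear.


A = pi * d^2 / 4 = pi * 23^2 / 4 = 415.4756 mm^2
V = f_v * A / 1000 = 420 * 415.4756 / 1000
= 174.4998 kN

174.4998 kN


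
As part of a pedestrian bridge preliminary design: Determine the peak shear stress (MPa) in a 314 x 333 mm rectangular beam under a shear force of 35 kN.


A = b * h = 314 * 333 = 104562 mm^2
V = 35 kN = 35000.0 N
tau_max = 1.5 * V / A = 1.5 * 35000.0 / 104562
= 0.5021 MPa

0.5021 MPa


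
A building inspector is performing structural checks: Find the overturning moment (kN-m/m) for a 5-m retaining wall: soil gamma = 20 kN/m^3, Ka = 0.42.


Pa = 0.5 * Ka * gamma * H^2
= 0.5 * 0.42 * 20 * 5^2
= 105.0 kN/m
Arm = H / 3 = 5 / 3 = 1.6667 m
Mo = Pa * arm = Pa * H / 3 = 105.0 * 5 / 3 = 175.0 kN-m/m

175.0 kN-m/m


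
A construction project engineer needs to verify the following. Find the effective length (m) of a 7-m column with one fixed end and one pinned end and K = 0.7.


L_eff = K * L
= 0.7 * 7
= 4.9 m

4.9 m


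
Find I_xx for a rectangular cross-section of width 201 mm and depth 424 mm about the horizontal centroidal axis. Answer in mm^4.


I = b * h^3 / 12
= 201 * 424^3 / 12
= 201 * 76225024 / 12
= 1276769152.0 mm^4

1276769152.0 mm^4


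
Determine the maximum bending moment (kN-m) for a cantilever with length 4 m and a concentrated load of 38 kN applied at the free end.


For a cantilever with a point load at the free end:
M_max = P * L = 38 * 4 = 152 kN-m

152 kN-m


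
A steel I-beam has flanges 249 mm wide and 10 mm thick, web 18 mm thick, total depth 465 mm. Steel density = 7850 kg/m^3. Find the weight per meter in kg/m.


A_flanges = 2 * 249 * 10 = 4980 mm^2
A_web = (465 - 2 * 10) * 18 = 8010 mm^2
A_total = 4980 + 8010 = 12990 mm^2 = 0.012990 m^2
Weight = rho * A = 7850 * 0.012990 = 101.9715 kg/m

101.9715 kg/m


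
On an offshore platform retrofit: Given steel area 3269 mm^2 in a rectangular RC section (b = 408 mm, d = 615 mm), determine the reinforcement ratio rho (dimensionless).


rho = As / (b * d)
= 3269 / (408 * 615)
= 3269 / 250920
= 0.013028 (dimensionless)

0.013028 (dimensionless)


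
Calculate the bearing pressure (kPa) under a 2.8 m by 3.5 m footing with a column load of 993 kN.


A = 2.8 * 3.5 = 9.8 m^2
q = P / A = 993 / 9.8
= 101.3265 kPa

101.3265 kPa


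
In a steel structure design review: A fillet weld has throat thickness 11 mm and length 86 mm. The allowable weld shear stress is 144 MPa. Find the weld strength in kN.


Strength = throat * length * allowable stress
= 11 * 86 * 144 N
= 136224 N
= 136.22 kN

136.22 kN


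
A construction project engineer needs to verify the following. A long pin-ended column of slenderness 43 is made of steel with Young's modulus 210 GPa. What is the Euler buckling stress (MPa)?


sigma_cr = pi^2 * E / lambda^2
= 9.8696 * 210000.0 / 43^2
= 9.8696 * 210000.0 / 1849
= 1120.9394 MPa

1120.9394 MPa


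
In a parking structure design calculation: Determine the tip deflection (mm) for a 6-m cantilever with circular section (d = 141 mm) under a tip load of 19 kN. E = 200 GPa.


I = pi * d^4 / 64 = pi * 141^4 / 64 = 19401993.26 mm^4
L = 6000.0 mm, P = 19000.0 N, E = 200000.0 MPa
delta = P * L^3 / (3 * E * I)
= 19000.0 * 6000.0^3 / (3 * 200000.0 * 19401993.26)
= 352.5411 mm

352.5411 mm


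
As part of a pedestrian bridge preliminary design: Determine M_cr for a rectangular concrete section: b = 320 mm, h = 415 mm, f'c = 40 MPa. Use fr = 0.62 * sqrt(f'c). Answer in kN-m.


fr = 0.62 * sqrt(40) = 0.62 * 6.3246 = 3.9212 MPa
I = 320 * 415^3 / 12 = 1905956666.67 mm^4
y_t = 207.5 mm
M_cr = fr * I / y_t = 3.9212 * 1905956666.67 / 207.5 N-mm
= 36.0178 kN-m

36.0178 kN-m


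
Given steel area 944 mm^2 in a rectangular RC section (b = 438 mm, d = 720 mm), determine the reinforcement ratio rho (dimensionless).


rho = As / (b * d)
= 944 / (438 * 720)
= 944 / 315360
= 0.002993 (dimensionless)

0.002993 (dimensionless)


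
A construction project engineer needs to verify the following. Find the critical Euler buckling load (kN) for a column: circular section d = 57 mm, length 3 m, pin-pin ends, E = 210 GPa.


I = pi * d^4 / 64 = 518166.49 mm^4
L = 3000.0 mm
P_cr = pi^2 * E * I / L^2
= 9.8696 * 210000.0 * 518166.49 / 3000.0^2
= 119328.96 N = 119.329 kN

119.329 kN


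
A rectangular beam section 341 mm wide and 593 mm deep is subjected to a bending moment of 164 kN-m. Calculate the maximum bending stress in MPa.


I = b * h^3 / 12 = 341 * 593^3 / 12 = 5925666603.08 mm^4
y = h / 2 = 593 / 2 = 296.5 mm
M = 164 kN-m = 164000000.0 N-mm
sigma = M * y / I = 164000000.0 * 296.5 / 5925666603.08
= 8.21 MPa

8.21 MPa


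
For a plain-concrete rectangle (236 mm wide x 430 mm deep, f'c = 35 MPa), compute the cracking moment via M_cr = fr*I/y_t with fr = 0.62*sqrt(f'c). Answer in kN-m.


fr = 0.62 * sqrt(35) = 0.62 * 5.9161 = 3.668 MPa
I = 236 * 430^3 / 12 = 1563637666.67 mm^4
y_t = 215.0 mm
M_cr = fr * I / y_t = 3.668 * 1563637666.67 / 215.0 N-mm
= 26.6762 kN-m

26.6762 kN-m


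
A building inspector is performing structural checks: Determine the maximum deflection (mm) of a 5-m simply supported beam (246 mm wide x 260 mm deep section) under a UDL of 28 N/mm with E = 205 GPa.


I = 246 * 260^3 / 12 = 360308000.0 mm^4
L = 5000.0 mm, w = 28 N/mm, E = 205000.0 MPa
delta = 5 * w * L^4 / (384 * E * I)
= 5 * 28 * 5000.0^4 / (384 * 205000.0 * 360308000.0)
= 3.085 mm

3.085 mm


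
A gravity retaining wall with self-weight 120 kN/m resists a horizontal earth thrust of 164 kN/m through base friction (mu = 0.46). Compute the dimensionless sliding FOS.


Resisting force = mu * W = 0.46 * 120 = 55.2 kN/m
FOS = Resisting / Driving = 55.2 / 164
= 0.3366 (dimensionless)

0.3366 (dimensionless)


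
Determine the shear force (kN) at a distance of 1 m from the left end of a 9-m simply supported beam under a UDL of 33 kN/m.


R_A = w * L / 2 = 33 * 9 / 2 = 148.5 kN
V(x) = R_A - w * x = 148.5 - 33 * 1
= 115.5 kN

115.5 kN


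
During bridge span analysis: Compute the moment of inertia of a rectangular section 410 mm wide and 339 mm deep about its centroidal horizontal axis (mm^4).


I = b * h^3 / 12
= 410 * 339^3 / 12
= 410 * 38958219 / 12
= 1331072482.5 mm^4

1331072482.5 mm^4


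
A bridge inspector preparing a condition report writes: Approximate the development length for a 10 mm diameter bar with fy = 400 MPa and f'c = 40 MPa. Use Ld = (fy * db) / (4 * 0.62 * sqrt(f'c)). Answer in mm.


Ld = (fy * db) / (4 * 0.62 * sqrt(f'c))
= (400 * 10) / (4 * 0.62 * sqrt(40))
= 4000 / 15.6849
= 255.02 mm

255.02 mm


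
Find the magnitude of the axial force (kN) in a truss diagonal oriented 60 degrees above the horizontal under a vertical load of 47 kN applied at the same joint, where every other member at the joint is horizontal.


At the joint, only the diagonal has a vertical component, so vertical equilibrium gives:
F * sin(60) = 47
F = 47 / sin(60)
= 47 / 0.866025
= 54.27 kN

54.27 kN


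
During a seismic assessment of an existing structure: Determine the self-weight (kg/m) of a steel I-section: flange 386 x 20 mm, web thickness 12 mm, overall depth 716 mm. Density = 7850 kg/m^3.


A_flanges = 2 * 386 * 20 = 15440 mm^2
A_web = (716 - 2 * 20) * 12 = 8112 mm^2
A_total = 15440 + 8112 = 23552 mm^2 = 0.023552 m^2
Weight = rho * A = 7850 * 0.023552 = 184.8832 kg/m

184.8832 kg/m


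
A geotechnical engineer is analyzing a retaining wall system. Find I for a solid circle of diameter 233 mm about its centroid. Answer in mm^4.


r = d / 2 = 233 / 2 = 116.5 mm
I = pi * r^4 / 4 = pi * 116.5^4 / 4
= 144675030.57 mm^4

144675030.57 mm^4


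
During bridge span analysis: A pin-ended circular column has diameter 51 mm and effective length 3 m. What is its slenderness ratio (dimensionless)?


Radius of gyration r = d / 4 = 51 / 4 = 12.75 mm
L_eff = 3000.0 mm
Slenderness ratio = L / r = 3000.0 / 12.75 = 235.29 (dimensionless)

235.29 (dimensionless)


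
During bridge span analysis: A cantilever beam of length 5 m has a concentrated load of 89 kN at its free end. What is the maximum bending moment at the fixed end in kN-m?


For a cantilever with a point load at the free end:
M_max = P * L = 89 * 5 = 445 kN-m

445 kN-m


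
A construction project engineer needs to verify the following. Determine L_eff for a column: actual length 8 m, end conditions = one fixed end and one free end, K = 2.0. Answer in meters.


L_eff = K * L
= 2.0 * 8
= 16.0 m

16.0 m


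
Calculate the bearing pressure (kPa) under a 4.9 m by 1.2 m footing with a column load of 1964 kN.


A = 4.9 * 1.2 = 5.88 m^2
q = P / A = 1964 / 5.88
= 334.0136 kPa

334.0136 kPa


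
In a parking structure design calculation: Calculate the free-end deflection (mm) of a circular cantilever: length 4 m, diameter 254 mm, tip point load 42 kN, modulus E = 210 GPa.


I = pi * d^4 / 64 = pi * 254^4 / 64 = 204317123.26 mm^4
L = 4000.0 mm, P = 42000.0 N, E = 210000.0 MPa
delta = P * L^3 / (3 * E * I)
= 42000.0 * 4000.0^3 / (3 * 210000.0 * 204317123.26)
= 20.8826 mm

20.8826 mm


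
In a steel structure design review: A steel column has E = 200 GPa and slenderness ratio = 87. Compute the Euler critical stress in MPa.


sigma_cr = pi^2 * E / lambda^2
= 9.8696 * 200000.0 / 87^2
= 9.8696 * 200000.0 / 7569
= 260.7902 MPa

260.7902 MPa


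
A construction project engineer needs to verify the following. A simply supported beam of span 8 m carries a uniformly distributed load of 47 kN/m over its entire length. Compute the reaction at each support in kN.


Total load = w * L = 47 * 8 = 376 kN
By symmetry, each reaction R = total / 2 = 376 / 2 = 188.0 kN

188.0 kN


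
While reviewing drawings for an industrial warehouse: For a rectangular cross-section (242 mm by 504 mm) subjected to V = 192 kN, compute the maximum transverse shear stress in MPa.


A = b * h = 242 * 504 = 121968 mm^2
V = 192 kN = 192000.0 N
tau_max = 1.5 * V / A = 1.5 * 192000.0 / 121968
= 2.3613 MPa

2.3613 MPa


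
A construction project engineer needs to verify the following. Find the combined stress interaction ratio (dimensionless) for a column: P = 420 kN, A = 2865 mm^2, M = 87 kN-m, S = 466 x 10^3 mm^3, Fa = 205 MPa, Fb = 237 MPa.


f_a = P / A = 420000.0 / 2865 = 146.5969 MPa
f_b = M / S = 87000000.0 / 466000.0 = 186.6953 MPa
Ratio = f_a / Fa + f_b / Fb
= 146.5969 / 205 + 186.6953 / 237
= 1.5029 (dimensionless)

1.5029 (dimensionless)


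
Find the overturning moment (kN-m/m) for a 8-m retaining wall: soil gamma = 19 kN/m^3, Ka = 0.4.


Pa = 0.5 * Ka * gamma * H^2
= 0.5 * 0.4 * 19 * 8^2
= 243.2 kN/m
Arm = H / 3 = 8 / 3 = 2.6667 m
Mo = Pa * arm = Pa * H / 3 = 243.2 * 8 / 3 = 648.5333 kN-m/m

648.5333 kN-m/m


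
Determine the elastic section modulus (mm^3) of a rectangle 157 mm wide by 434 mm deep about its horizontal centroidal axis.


S = b * h^2 / 6
= 157 * 434^2 / 6
= 157 * 188356 / 6
= 4928648.67 mm^3

4928648.67 mm^3


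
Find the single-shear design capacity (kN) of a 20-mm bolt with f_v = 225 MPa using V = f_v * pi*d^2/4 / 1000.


A = pi * d^2 / 4 = pi * 20^2 / 4 = 314.1593 mm^2
V = f_v * A / 1000 = 225 * 314.1593 / 1000
= 70.6858 kN

70.6858 kN


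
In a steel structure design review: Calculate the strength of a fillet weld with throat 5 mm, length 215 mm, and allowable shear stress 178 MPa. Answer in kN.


Strength = throat * length * allowable stress
= 5 * 215 * 178 N
= 191350 N
= 191.35 kN

191.35 kN


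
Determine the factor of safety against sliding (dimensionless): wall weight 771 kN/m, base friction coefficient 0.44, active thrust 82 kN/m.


Resisting force = mu * W = 0.44 * 771 = 339.24 kN/m
FOS = Resisting / Driving = 339.24 / 82
= 4.1371 (dimensionless)

4.1371 (dimensionless)


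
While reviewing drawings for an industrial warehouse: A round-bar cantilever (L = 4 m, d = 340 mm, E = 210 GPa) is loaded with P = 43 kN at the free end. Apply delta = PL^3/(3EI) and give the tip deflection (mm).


I = pi * d^4 / 64 = pi * 340^4 / 64 = 655972400.05 mm^4
L = 4000.0 mm, P = 43000.0 N, E = 210000.0 MPa
delta = P * L^3 / (3 * E * I)
= 43000.0 * 4000.0^3 / (3 * 210000.0 * 655972400.05)
= 6.6592 mm

6.6592 mm


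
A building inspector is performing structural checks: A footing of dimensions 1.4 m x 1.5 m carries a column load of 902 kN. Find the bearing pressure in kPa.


A = 1.4 * 1.5 = 2.1 m^2
q = P / A = 902 / 2.1
= 429.5238 kPa

429.5238 kPa


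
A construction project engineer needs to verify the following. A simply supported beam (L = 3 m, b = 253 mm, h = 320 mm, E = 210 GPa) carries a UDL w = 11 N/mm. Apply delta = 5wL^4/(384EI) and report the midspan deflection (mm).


I = 253 * 320^3 / 12 = 690858666.67 mm^4
L = 3000.0 mm, w = 11 N/mm, E = 210000.0 MPa
delta = 5 * w * L^4 / (384 * E * I)
= 5 * 11 * 3000.0^4 / (384 * 210000.0 * 690858666.67)
= 0.08 mm

0.08 mm


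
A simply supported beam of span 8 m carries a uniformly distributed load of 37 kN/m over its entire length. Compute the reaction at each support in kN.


Total load = w * L = 37 * 8 = 296 kN
By symmetry, each reaction R = total / 2 = 296 / 2 = 148.0 kN

148.0 kN


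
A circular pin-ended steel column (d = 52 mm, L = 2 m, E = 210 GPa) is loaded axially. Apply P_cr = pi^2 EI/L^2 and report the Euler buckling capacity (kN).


I = pi * d^4 / 64 = 358908.11 mm^4
L = 2000.0 mm
P_cr = pi^2 * E * I / L^2
= 9.8696 * 210000.0 * 358908.11 / 2000.0^2
= 185969.76 N = 185.9698 kN

185.9698 kN


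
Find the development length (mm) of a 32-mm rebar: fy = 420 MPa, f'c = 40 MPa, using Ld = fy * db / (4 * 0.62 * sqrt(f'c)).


Ld = (fy * db) / (4 * 0.62 * sqrt(f'c))
= (420 * 32) / (4 * 0.62 * sqrt(40))
= 13440 / 15.6849
= 856.88 mm

856.88 mm


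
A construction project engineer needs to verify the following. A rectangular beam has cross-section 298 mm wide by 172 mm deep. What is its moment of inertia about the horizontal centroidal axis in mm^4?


I = b * h^3 / 12
= 298 * 172^3 / 12
= 298 * 5088448 / 12
= 126363125.33 mm^4

126363125.33 mm^4


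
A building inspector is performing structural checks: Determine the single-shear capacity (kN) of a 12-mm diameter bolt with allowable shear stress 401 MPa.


A = pi * d^2 / 4 = pi * 12^2 / 4 = 113.0973 mm^2
V = f_v * A / 1000 = 401 * 113.0973 / 1000
= 45.352 kN

45.352 kN


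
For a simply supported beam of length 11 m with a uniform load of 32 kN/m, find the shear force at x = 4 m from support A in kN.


R_A = w * L / 2 = 32 * 11 / 2 = 176.0 kN
V(x) = R_A - w * x = 176.0 - 32 * 4
= 48.0 kN

48.0 kN


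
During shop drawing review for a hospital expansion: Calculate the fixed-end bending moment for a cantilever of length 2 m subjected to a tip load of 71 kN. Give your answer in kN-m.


For a cantilever with a point load at the free end:
M_max = P * L = 71 * 2 = 142 kN-m

142 kN-m


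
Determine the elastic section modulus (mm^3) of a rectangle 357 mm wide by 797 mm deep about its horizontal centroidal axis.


S = b * h^2 / 6
= 357 * 797^2 / 6
= 357 * 635209 / 6
= 37794935.5 mm^3

37794935.5 mm^3


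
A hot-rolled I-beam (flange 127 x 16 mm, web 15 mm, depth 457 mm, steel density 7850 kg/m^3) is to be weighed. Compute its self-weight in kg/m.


A_flanges = 2 * 127 * 16 = 4064 mm^2
A_web = (457 - 2 * 16) * 15 = 6375 mm^2
A_total = 4064 + 6375 = 10439 mm^2 = 0.010439 m^2
Weight = rho * A = 7850 * 0.010439 = 81.9462 kg/m

81.9462 kg/m


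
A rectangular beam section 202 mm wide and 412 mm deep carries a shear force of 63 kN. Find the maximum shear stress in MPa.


A = b * h = 202 * 412 = 83224 mm^2
V = 63 kN = 63000.0 N
tau_max = 1.5 * V / A = 1.5 * 63000.0 / 83224
= 1.1355 MPa

1.1355 MPa


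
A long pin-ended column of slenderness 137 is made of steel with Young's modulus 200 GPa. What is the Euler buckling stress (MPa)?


sigma_cr = pi^2 * E / lambda^2
= 9.8696 * 200000.0 / 137^2
= 9.8696 * 200000.0 / 18769
= 105.1692 MPa

105.1692 MPa


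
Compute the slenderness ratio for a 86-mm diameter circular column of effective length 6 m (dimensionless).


Radius of gyration r = d / 4 = 86 / 4 = 21.5 mm
L_eff = 6000.0 mm
Slenderness ratio = L / r = 6000.0 / 21.5 = 279.07 (dimensionless)

279.07 (dimensionless)


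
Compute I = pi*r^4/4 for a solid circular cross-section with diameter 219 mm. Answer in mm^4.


r = d / 2 = 219 / 2 = 109.5 mm
I = pi * r^4 / 4 = pi * 109.5^4 / 4
= 112913627.02 mm^4

112913627.02 mm^4


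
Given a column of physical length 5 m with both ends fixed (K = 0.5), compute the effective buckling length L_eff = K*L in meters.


L_eff = K * L
= 0.5 * 5
= 2.5 m

2.5 m


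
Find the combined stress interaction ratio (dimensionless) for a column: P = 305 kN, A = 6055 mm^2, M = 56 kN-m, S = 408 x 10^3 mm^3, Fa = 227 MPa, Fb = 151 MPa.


f_a = P / A = 305000.0 / 6055 = 50.3716 MPa
f_b = M / S = 56000000.0 / 408000.0 = 137.2549 MPa
Ratio = f_a / Fa + f_b / Fb
= 50.3716 / 227 + 137.2549 / 151
= 1.1309 (dimensionless)

1.1309 (dimensionless)


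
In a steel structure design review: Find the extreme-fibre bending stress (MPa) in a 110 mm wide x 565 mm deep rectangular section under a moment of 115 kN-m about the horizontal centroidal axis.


I = b * h^3 / 12 = 110 * 565^3 / 12 = 1653319479.17 mm^4
y = h / 2 = 565 / 2 = 282.5 mm
M = 115 kN-m = 115000000.0 N-mm
sigma = M * y / I = 115000000.0 * 282.5 / 1653319479.17
= 19.65 MPa

19.65 MPa


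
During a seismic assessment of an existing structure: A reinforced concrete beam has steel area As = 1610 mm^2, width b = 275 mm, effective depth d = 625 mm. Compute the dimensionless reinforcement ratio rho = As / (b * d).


rho = As / (b * d)
= 1610 / (275 * 625)
= 1610 / 171875
= 0.009367 (dimensionless)

0.009367 (dimensionless)


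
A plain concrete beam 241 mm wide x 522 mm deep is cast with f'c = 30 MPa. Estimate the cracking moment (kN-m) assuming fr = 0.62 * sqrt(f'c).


fr = 0.62 * sqrt(30) = 0.62 * 5.4772 = 3.3959 MPa
I = 241 * 522^3 / 12 = 2856586014.0 mm^4
y_t = 261.0 mm
M_cr = fr * I / y_t = 3.3959 * 2856586014.0 / 261.0 N-mm
= 37.1671 kN-m

37.1671 kN-m


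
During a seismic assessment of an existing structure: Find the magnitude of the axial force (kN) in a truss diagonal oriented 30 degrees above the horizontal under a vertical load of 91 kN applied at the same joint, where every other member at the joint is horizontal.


At the joint, only the diagonal has a vertical component, so vertical equilibrium gives:
F * sin(30) = 91
F = 91 / sin(30)
= 91 / 0.5
= 182.0 kN

182.0 kN


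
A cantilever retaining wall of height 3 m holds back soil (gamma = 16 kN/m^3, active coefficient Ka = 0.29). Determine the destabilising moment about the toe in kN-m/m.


Pa = 0.5 * Ka * gamma * H^2
= 0.5 * 0.29 * 16 * 3^2
= 20.88 kN/m
Arm = H / 3 = 3 / 3 = 1.0 m
Mo = Pa * arm = Pa * H / 3 = 20.88 * 3 / 3 = 20.88 kN-m/m

20.88 kN-m/m


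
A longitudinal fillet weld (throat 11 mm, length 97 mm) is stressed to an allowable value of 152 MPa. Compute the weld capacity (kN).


Strength = throat * length * allowable stress
= 11 * 97 * 152 N
= 162184 N
= 162.18 kN

162.18 kN


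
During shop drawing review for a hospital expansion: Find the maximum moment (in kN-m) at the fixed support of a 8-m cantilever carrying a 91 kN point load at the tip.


For a cantilever with a point load at the free end:
M_max = P * L = 91 * 8 = 728 kN-m

728 kN-m


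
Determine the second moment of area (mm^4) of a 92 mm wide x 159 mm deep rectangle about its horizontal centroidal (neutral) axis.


I = b * h^3 / 12
= 92 * 159^3 / 12
= 92 * 4019679 / 12
= 30817539.0 mm^4

30817539.0 mm^4


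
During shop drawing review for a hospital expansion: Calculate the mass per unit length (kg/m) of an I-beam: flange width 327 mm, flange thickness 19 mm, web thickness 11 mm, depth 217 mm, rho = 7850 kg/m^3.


A_flanges = 2 * 327 * 19 = 12426 mm^2
A_web = (217 - 2 * 19) * 11 = 1969 mm^2
A_total = 12426 + 1969 = 14395 mm^2 = 0.014395 m^2
Weight = rho * A = 7850 * 0.014395 = 113.0007 kg/m

113.0007 kg/m


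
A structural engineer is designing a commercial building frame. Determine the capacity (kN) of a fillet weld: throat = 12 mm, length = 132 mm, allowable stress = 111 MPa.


Strength = throat * length * allowable stress
= 12 * 132 * 111 N
= 175824 N
= 175.82 kN

175.82 kN


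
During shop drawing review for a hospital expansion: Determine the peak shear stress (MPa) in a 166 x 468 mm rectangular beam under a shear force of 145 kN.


A = b * h = 166 * 468 = 77688 mm^2
V = 145 kN = 145000.0 N
tau_max = 1.5 * V / A = 1.5 * 145000.0 / 77688
= 2.7997 MPa

2.7997 MPa


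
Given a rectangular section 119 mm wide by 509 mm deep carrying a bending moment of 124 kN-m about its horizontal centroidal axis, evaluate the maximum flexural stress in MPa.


I = b * h^3 / 12 = 119 * 509^3 / 12 = 1307732937.58 mm^4
y = h / 2 = 509 / 2 = 254.5 mm
M = 124 kN-m = 124000000.0 N-mm
sigma = M * y / I = 124000000.0 * 254.5 / 1307732937.58
= 24.13 MPa

24.13 MPa


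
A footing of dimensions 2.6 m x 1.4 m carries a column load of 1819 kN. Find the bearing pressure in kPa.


A = 2.6 * 1.4 = 3.64 m^2
q = P / A = 1819 / 3.64
= 499.7253 kPa

499.7253 kPa


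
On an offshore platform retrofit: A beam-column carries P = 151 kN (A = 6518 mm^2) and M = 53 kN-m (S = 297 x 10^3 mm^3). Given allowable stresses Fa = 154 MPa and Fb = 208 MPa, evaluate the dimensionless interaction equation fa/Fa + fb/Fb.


f_a = P / A = 151000.0 / 6518 = 23.1666 MPa
f_b = M / S = 53000000.0 / 297000.0 = 178.4512 MPa
Ratio = f_a / Fa + f_b / Fb
= 23.1666 / 154 + 178.4512 / 208
= 1.0084 (dimensionless)

1.0084 (dimensionless)


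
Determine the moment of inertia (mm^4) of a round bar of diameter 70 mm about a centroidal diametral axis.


r = d / 2 = 70 / 2 = 35.0 mm
I = pi * r^4 / 4 = pi * 35.0^4 / 4
= 1178588.12 mm^4

1178588.12 mm^4


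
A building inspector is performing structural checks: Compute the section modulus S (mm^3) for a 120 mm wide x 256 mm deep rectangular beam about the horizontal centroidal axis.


S = b * h^2 / 6
= 120 * 256^2 / 6
= 120 * 65536 / 6
= 1310720.0 mm^3

1310720.0 mm^3


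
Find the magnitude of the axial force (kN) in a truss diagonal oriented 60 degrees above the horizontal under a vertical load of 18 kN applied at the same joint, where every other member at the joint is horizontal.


At the joint, only the diagonal has a vertical component, so vertical equilibrium gives:
F * sin(60) = 18
F = 18 / sin(60)
= 18 / 0.866025
= 20.78 kN

20.78 kN


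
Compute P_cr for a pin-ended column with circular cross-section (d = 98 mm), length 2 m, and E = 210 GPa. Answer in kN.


I = pi * d^4 / 64 = 4527664.12 mm^4
L = 2000.0 mm
P_cr = pi^2 * E * I / L^2
= 9.8696 * 210000.0 * 4527664.12 / 2000.0^2
= 2346028.32 N = 2346.0283 kN

2346.0283 kN


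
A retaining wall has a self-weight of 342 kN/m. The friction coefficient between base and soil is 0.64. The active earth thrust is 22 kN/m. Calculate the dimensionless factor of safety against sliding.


Resisting force = mu * W = 0.64 * 342 = 218.88 kN/m
FOS = Resisting / Driving = 218.88 / 22
= 9.9491 (dimensionless)

9.9491 (dimensionless)


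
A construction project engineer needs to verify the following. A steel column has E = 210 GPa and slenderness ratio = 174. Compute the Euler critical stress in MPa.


sigma_cr = pi^2 * E / lambda^2
= 9.8696 * 210000.0 / 174^2
= 9.8696 * 210000.0 / 30276
= 68.4574 MPa

68.4574 MPa


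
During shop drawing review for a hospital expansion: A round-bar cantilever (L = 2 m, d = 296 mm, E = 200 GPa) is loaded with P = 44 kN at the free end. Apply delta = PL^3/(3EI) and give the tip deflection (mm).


I = pi * d^4 / 64 = pi * 296^4 / 64 = 376822427.47 mm^4
L = 2000.0 mm, P = 44000.0 N, E = 200000.0 MPa
delta = P * L^3 / (3 * E * I)
= 44000.0 * 2000.0^3 / (3 * 200000.0 * 376822427.47)
= 1.5569 mm

1.5569 mm


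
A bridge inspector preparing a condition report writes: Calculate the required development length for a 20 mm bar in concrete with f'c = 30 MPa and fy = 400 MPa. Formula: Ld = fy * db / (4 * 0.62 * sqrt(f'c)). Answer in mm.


Ld = (fy * db) / (4 * 0.62 * sqrt(f'c))
= (400 * 20) / (4 * 0.62 * sqrt(30))
= 8000 / 13.5835
= 588.95 mm

588.95 mm


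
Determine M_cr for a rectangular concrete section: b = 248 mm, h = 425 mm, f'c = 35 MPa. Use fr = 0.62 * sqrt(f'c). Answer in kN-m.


fr = 0.62 * sqrt(35) = 0.62 * 5.9161 = 3.668 MPa
I = 248 * 425^3 / 12 = 1586489583.33 mm^4
y_t = 212.5 mm
M_cr = fr * I / y_t = 3.668 * 1586489583.33 / 212.5 N-mm
= 27.3844 kN-m

27.3844 kN-m


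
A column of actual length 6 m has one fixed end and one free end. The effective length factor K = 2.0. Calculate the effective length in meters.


L_eff = K * L
= 2.0 * 6
= 12.0 m

12.0 m


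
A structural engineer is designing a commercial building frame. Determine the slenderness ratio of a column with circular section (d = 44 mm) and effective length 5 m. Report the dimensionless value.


Radius of gyration r = d / 4 = 44 / 4 = 11.0 mm
L_eff = 5000.0 mm
Slenderness ratio = L / r = 5000.0 / 11.0 = 454.55 (dimensionless)

454.55 (dimensionless)


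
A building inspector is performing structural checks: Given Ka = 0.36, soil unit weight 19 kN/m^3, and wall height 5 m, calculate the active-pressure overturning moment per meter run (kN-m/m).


Pa = 0.5 * Ka * gamma * H^2
= 0.5 * 0.36 * 19 * 5^2
= 85.5 kN/m
Arm = H / 3 = 5 / 3 = 1.6667 m
Mo = Pa * arm = Pa * H / 3 = 85.5 * 5 / 3 = 142.5 kN-m/m

142.5 kN-m/m


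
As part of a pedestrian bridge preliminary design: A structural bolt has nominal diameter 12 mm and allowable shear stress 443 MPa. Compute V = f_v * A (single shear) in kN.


A = pi * d^2 / 4 = pi * 12^2 / 4 = 113.0973 mm^2
V = f_v * A / 1000 = 443 * 113.0973 / 1000
= 50.1021 kN

50.1021 kN


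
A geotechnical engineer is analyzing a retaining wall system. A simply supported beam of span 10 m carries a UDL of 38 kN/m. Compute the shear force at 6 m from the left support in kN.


R_A = w * L / 2 = 38 * 10 / 2 = 190.0 kN
V(x) = R_A - w * x = 190.0 - 38 * 6
= -38.0 kN

-38.0 kN


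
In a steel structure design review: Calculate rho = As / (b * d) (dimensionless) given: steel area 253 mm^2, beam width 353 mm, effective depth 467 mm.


rho = As / (b * d)
= 253 / (353 * 467)
= 253 / 164851
= 0.001535 (dimensionless)

0.001535 (dimensionless)


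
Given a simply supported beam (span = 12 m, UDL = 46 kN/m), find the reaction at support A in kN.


Total load = w * L = 46 * 12 = 552 kN
By symmetry, each reaction R = total / 2 = 552 / 2 = 276.0 kN

276.0 kN


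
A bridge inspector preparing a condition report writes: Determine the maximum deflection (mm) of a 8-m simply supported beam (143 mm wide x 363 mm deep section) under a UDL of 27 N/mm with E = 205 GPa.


I = 143 * 363^3 / 12 = 569999751.75 mm^4
L = 8000.0 mm, w = 27 N/mm, E = 205000.0 MPa
delta = 5 * w * L^4 / (384 * E * I)
= 5 * 27 * 8000.0^4 / (384 * 205000.0 * 569999751.75)
= 12.3235 mm

12.3235 mm


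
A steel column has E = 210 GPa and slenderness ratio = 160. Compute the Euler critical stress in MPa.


sigma_cr = pi^2 * E / lambda^2
= 9.8696 * 210000.0 / 160^2
= 9.8696 * 210000.0 / 25600
= 80.9616 MPa

80.9616 MPa


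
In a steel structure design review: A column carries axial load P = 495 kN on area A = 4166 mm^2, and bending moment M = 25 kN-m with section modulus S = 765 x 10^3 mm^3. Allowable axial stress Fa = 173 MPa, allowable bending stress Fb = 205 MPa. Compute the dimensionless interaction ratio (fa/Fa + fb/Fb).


f_a = P / A = 495000.0 / 4166 = 118.819 MPa
f_b = M / S = 25000000.0 / 765000.0 = 32.6797 MPa
Ratio = f_a / Fa + f_b / Fb
= 118.819 / 173 + 32.6797 / 205
= 0.8462 (dimensionless)

0.8462 (dimensionless)


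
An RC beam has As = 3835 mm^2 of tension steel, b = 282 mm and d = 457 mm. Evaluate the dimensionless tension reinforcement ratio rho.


rho = As / (b * d)
= 3835 / (282 * 457)
= 3835 / 128874
= 0.029758 (dimensionless)

0.029758 (dimensionless)


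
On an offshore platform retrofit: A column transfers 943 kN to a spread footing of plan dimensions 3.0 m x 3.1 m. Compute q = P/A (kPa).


A = 3.0 * 3.1 = 9.3 m^2
q = P / A = 943 / 9.3
= 101.3978 kPa

101.3978 kPa


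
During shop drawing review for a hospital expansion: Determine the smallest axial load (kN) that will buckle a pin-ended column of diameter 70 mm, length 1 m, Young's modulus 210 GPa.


I = pi * d^4 / 64 = 1178588.12 mm^4
L = 1000.0 mm
P_cr = pi^2 * E * I / L^2
= 9.8696 * 210000.0 * 1178588.12 / 1000.0^2
= 2442761.68 N = 2442.7617 kN

2442.7617 kN


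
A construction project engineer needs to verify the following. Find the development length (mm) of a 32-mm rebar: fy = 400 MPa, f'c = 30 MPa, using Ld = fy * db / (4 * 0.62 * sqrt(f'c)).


Ld = (fy * db) / (4 * 0.62 * sqrt(f'c))
= (400 * 32) / (4 * 0.62 * sqrt(30))
= 12800 / 13.5835
= 942.32 mm

942.32 mm


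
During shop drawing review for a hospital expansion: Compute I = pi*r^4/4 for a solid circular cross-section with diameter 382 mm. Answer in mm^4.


r = d / 2 = 382 / 2 = 191.0 mm
I = pi * r^4 / 4 = pi * 191.0^4 / 4
= 1045257639.46 mm^4

1045257639.46 mm^4


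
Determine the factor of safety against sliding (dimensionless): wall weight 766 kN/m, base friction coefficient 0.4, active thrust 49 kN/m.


Resisting force = mu * W = 0.4 * 766 = 306.4 kN/m
FOS = Resisting / Driving = 306.4 / 49
= 6.2531 (dimensionless)

6.2531 (dimensionless)


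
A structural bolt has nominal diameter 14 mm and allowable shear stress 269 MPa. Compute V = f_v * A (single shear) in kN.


A = pi * d^2 / 4 = pi * 14^2 / 4 = 153.938 mm^2
V = f_v * A / 1000 = 269 * 153.938 / 1000
= 41.4093 kN

41.4093 kN


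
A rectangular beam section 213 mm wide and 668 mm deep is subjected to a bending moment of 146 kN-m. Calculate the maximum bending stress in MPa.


I = b * h^3 / 12 = 213 * 668^3 / 12 = 5290877968.0 mm^4
y = h / 2 = 668 / 2 = 334.0 mm
M = 146 kN-m = 146000000.0 N-mm
sigma = M * y / I = 146000000.0 * 334.0 / 5290877968.0
= 9.22 MPa

9.22 MPa


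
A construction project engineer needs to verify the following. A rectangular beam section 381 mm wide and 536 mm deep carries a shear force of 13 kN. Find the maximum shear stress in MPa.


A = b * h = 381 * 536 = 204216 mm^2
V = 13 kN = 13000.0 N
tau_max = 1.5 * V / A = 1.5 * 13000.0 / 204216
= 0.0955 MPa

0.0955 MPa


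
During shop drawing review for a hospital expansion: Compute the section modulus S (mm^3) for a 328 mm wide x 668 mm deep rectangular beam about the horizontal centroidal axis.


S = b * h^2 / 6
= 328 * 668^2 / 6
= 328 * 446224 / 6
= 24393578.67 mm^3

24393578.67 mm^3


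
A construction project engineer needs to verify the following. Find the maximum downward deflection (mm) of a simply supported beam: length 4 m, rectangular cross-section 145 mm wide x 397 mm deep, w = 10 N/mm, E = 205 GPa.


I = 145 * 397^3 / 12 = 756063507.08 mm^4
L = 4000.0 mm, w = 10 N/mm, E = 205000.0 MPa
delta = 5 * w * L^4 / (384 * E * I)
= 5 * 10 * 4000.0^4 / (384 * 205000.0 * 756063507.08)
= 0.2151 mm

0.2151 mm


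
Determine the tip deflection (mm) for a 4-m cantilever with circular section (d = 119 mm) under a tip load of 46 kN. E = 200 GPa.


I = pi * d^4 / 64 = pi * 119^4 / 64 = 9843685.83 mm^4
L = 4000.0 mm, P = 46000.0 N, E = 200000.0 MPa
delta = P * L^3 / (3 * E * I)
= 46000.0 * 4000.0^3 / (3 * 200000.0 * 9843685.83)
= 498.4583 mm

498.4583 mm


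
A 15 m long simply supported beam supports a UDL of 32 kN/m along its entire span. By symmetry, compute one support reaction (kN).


Total load = w * L = 32 * 15 = 480 kN
By symmetry, each reaction R = total / 2 = 480 / 2 = 240.0 kN

240.0 kN


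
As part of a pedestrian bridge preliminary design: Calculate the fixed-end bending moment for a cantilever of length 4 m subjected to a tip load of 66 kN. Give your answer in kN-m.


For a cantilever with a point load at the free end:
M_max = P * L = 66 * 4 = 264 kN-m

264 kN-m


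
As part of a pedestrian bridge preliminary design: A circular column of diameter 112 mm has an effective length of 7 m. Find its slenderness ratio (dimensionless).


Radius of gyration r = d / 4 = 112 / 4 = 28.0 mm
L_eff = 7000.0 mm
Slenderness ratio = L / r = 7000.0 / 28.0 = 250.0 (dimensionless)

250.0 (dimensionless)
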